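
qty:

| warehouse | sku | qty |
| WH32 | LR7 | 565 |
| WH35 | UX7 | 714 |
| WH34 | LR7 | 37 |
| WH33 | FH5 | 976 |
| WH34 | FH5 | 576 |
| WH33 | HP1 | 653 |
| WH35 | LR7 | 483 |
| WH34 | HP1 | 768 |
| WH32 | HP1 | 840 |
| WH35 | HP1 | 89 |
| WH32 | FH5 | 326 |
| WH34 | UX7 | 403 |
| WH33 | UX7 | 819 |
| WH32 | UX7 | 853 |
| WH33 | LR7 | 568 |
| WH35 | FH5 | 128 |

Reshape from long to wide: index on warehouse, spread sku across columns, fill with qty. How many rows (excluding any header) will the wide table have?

4 distinct warehouse values → 4 rows.

4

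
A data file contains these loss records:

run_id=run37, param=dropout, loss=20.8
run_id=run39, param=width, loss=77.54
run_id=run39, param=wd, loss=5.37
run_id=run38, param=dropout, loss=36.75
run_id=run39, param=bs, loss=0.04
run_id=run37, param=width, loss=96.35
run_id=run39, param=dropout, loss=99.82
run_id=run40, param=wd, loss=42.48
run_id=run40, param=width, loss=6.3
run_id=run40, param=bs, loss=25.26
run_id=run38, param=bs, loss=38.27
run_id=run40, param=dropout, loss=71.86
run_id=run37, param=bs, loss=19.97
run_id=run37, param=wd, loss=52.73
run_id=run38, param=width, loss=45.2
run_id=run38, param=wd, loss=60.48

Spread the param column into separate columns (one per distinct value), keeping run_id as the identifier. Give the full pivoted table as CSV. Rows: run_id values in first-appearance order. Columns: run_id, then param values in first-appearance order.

Columns: run_id plus the 4 distinct param values (dropout, width, wd, bs).
For example, row run37 column dropout takes loss=20.8 from the long row (run37, dropout).

run_id,dropout,width,wd,bs
run37,20.8,96.35,52.73,19.97
run39,99.82,77.54,5.37,0.04
run38,36.75,45.2,60.48,38.27
run40,71.86,6.3,42.48,25.26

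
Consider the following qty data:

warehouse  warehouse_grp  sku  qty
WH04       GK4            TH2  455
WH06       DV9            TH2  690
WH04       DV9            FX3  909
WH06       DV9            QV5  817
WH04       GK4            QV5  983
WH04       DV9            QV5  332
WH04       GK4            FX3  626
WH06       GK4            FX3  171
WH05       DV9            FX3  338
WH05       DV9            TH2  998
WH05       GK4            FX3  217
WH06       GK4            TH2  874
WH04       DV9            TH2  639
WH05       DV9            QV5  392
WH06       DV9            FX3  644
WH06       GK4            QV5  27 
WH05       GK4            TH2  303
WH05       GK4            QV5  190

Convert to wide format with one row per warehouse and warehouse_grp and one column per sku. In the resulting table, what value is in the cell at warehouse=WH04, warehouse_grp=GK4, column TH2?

Wide layout: rows indexed by warehouse and warehouse_grp, columns are the 3 distinct sku values (TH2, FX3, QV5).
Cell (warehouse=WH04, warehouse_grp=GK4, sku=TH2) draws from the long row where warehouse=WH04, warehouse_grp=GK4 and sku=TH2, which has qty=455.

455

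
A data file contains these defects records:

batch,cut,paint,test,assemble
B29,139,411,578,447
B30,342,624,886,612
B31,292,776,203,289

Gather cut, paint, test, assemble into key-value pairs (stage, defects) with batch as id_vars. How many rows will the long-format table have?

3 batch values × 4 melted columns = 12 rows.

12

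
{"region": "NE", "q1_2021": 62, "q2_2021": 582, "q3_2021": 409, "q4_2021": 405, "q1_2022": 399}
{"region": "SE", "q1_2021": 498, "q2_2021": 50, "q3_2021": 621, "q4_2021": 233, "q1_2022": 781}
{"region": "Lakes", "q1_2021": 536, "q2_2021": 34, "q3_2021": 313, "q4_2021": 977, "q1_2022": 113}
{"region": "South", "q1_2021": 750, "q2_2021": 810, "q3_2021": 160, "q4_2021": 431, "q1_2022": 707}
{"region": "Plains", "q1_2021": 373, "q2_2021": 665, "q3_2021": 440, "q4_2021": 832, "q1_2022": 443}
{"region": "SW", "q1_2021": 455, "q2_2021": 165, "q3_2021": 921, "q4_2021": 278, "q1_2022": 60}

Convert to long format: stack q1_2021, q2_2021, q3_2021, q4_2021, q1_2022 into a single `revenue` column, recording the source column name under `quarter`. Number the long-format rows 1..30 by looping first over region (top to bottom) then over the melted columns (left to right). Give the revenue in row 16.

30 rows total (6 × 5). Row 16: index ⌊(16-1)/5⌋ = 3 into region → South; (16-1) mod 5 = 0 into the melted columns → q1_2021.
So row 16 is (South, q1_2021, 750); revenue = 750.

750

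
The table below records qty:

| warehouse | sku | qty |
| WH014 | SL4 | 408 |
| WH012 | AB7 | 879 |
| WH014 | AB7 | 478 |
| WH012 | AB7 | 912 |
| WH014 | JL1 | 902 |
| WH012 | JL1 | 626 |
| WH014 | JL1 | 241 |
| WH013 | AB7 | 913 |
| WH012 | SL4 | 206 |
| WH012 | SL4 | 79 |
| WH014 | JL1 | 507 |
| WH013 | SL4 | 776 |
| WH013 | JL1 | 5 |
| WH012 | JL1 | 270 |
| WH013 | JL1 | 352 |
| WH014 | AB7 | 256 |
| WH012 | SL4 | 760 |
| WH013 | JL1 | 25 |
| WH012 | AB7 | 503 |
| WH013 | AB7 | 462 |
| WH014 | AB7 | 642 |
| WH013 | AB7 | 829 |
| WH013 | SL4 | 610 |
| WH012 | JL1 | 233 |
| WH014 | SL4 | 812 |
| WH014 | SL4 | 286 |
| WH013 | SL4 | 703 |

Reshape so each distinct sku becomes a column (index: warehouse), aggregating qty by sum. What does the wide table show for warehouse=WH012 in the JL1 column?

1129

Rows with warehouse=WH012 and sku=JL1: qty values are 626, 270, 233.
626 + 270 + 233 = 1129.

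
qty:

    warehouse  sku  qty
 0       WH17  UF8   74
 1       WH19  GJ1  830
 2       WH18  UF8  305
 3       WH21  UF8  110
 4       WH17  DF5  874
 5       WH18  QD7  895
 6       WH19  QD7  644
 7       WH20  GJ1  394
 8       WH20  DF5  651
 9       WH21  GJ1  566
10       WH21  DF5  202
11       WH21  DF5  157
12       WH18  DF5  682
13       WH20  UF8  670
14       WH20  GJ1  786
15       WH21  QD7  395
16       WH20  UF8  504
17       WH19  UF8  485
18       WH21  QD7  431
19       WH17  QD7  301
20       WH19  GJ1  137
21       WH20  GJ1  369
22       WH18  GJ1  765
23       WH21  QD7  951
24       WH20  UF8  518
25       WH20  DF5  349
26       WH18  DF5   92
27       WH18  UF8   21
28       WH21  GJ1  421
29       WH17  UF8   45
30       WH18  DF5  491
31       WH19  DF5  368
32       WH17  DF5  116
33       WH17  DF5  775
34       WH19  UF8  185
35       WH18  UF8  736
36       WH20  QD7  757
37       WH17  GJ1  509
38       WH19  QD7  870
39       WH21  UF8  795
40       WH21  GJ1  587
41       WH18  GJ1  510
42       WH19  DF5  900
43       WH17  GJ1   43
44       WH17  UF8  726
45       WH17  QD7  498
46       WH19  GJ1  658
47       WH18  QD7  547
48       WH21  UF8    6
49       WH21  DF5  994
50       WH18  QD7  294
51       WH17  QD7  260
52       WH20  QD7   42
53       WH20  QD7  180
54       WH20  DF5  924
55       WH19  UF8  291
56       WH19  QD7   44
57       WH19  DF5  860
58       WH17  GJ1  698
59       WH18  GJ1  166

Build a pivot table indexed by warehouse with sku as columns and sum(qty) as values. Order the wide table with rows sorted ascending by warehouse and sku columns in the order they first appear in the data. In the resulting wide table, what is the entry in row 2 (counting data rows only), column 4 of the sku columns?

With rows sorted ascending by warehouse, row 2 is warehouse=WH18. sku columns in first-appearance order: UF8, GJ1, DF5, QD7; column 4 is QD7.
Long rows with warehouse=WH18, sku=QD7: 895 + 547 + 294 = 1736.

1736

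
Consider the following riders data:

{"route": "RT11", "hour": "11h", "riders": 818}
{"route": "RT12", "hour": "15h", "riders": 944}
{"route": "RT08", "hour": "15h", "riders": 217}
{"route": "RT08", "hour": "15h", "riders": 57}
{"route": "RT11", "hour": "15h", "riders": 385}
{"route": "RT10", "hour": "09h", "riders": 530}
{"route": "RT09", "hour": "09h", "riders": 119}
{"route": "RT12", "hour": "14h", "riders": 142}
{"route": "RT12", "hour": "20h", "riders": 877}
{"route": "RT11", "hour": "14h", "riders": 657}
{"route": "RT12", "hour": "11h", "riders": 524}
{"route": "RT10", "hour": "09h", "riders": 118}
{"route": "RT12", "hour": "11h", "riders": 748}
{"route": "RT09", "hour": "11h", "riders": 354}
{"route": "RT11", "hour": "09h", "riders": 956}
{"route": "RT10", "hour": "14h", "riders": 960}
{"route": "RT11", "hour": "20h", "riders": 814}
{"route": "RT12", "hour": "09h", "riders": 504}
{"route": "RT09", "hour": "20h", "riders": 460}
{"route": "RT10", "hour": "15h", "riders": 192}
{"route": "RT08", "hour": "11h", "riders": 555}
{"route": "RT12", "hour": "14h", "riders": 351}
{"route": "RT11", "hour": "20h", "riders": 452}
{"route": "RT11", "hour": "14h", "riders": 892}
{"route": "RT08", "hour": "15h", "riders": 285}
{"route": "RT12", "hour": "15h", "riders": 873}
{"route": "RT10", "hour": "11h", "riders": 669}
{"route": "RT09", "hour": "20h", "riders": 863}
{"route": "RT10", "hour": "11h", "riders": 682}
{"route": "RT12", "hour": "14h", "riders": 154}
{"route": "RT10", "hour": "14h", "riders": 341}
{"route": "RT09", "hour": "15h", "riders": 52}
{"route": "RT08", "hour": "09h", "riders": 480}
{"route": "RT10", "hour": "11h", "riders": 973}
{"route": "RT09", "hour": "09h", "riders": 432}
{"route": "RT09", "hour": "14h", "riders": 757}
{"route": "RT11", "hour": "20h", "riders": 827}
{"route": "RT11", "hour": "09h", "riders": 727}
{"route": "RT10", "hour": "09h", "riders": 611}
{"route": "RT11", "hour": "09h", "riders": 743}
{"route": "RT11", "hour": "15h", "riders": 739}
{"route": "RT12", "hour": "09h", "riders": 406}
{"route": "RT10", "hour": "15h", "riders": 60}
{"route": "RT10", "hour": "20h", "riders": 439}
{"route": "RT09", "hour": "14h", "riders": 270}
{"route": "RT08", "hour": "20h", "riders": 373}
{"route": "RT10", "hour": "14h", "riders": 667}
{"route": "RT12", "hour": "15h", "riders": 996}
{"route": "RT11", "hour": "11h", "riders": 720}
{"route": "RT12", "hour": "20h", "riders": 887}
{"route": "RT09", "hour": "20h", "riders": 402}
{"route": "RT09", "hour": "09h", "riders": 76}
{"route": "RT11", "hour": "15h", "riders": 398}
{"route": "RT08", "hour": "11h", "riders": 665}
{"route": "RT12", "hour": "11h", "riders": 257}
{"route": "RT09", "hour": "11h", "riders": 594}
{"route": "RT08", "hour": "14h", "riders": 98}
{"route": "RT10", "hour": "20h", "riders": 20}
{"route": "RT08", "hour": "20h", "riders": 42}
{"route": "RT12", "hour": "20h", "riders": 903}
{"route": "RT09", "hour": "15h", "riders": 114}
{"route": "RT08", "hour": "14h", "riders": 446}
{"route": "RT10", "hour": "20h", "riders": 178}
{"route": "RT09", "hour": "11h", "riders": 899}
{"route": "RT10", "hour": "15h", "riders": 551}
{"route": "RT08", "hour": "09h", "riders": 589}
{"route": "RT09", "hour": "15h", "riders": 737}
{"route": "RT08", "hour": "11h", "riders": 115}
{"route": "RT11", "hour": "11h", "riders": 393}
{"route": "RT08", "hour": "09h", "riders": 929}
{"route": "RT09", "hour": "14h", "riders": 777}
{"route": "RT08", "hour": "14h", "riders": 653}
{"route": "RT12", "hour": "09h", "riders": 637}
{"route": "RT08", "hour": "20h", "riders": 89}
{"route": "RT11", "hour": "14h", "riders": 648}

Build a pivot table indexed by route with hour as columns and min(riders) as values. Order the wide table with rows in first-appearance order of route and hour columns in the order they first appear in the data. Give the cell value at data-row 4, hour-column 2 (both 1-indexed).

60

With rows in first-appearance order of route, row 4 is route=RT10. hour columns in first-appearance order: 11h, 15h, 09h, 14h, 20h; column 2 is 15h.
Long rows with route=RT10, hour=15h: min(192, 60, 551) = 60.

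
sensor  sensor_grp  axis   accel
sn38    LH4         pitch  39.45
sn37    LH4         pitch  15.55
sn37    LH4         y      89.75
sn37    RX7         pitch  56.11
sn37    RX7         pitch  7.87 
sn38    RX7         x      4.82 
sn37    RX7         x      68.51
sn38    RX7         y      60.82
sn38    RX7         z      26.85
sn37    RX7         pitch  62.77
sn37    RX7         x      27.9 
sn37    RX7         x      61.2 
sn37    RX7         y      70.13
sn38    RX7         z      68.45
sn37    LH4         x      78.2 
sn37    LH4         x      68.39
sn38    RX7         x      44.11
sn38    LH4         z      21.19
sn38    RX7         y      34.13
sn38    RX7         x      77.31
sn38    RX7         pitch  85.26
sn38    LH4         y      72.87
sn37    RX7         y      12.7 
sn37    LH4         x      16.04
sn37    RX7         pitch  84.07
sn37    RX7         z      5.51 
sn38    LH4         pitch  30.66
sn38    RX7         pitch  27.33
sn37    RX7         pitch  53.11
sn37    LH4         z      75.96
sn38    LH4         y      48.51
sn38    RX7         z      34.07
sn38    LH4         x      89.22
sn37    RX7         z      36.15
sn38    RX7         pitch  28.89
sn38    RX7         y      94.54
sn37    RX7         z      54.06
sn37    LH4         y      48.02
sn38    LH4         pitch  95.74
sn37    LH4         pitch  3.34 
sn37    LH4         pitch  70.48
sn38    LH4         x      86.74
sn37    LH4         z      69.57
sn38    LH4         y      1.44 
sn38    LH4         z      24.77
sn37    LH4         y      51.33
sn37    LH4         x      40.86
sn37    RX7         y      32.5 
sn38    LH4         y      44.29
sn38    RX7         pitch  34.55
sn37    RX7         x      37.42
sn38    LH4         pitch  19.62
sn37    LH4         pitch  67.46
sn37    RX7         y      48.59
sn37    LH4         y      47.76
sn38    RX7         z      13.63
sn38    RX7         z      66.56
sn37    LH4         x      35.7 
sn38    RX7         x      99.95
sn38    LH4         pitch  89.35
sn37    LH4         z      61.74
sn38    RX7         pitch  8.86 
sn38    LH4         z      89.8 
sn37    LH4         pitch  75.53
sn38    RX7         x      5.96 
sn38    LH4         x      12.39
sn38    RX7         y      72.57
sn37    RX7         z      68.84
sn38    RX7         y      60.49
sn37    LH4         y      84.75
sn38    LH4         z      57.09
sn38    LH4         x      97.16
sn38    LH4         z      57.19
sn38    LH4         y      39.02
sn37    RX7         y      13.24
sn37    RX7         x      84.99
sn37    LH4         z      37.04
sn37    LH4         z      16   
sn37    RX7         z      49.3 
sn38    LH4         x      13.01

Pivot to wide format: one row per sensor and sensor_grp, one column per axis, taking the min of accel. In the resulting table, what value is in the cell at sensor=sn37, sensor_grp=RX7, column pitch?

7.87

Rows with sensor=sn37, sensor_grp=RX7 and axis=pitch: accel values are 56.11, 7.87, 62.77, 84.07, 53.11.
min(56.11, 7.87, 62.77, 84.07, 53.11) = 7.87.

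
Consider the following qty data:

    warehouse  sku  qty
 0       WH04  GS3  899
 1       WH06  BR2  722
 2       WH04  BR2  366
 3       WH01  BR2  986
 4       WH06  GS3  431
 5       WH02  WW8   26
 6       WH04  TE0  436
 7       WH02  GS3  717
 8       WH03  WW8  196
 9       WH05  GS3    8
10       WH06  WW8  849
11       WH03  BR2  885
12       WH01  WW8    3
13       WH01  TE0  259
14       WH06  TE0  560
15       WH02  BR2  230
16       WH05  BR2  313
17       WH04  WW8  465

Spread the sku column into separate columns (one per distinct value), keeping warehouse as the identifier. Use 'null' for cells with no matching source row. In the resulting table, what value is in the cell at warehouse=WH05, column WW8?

No long-format row has warehouse=WH05 and sku=WW8, so the cell is null.

null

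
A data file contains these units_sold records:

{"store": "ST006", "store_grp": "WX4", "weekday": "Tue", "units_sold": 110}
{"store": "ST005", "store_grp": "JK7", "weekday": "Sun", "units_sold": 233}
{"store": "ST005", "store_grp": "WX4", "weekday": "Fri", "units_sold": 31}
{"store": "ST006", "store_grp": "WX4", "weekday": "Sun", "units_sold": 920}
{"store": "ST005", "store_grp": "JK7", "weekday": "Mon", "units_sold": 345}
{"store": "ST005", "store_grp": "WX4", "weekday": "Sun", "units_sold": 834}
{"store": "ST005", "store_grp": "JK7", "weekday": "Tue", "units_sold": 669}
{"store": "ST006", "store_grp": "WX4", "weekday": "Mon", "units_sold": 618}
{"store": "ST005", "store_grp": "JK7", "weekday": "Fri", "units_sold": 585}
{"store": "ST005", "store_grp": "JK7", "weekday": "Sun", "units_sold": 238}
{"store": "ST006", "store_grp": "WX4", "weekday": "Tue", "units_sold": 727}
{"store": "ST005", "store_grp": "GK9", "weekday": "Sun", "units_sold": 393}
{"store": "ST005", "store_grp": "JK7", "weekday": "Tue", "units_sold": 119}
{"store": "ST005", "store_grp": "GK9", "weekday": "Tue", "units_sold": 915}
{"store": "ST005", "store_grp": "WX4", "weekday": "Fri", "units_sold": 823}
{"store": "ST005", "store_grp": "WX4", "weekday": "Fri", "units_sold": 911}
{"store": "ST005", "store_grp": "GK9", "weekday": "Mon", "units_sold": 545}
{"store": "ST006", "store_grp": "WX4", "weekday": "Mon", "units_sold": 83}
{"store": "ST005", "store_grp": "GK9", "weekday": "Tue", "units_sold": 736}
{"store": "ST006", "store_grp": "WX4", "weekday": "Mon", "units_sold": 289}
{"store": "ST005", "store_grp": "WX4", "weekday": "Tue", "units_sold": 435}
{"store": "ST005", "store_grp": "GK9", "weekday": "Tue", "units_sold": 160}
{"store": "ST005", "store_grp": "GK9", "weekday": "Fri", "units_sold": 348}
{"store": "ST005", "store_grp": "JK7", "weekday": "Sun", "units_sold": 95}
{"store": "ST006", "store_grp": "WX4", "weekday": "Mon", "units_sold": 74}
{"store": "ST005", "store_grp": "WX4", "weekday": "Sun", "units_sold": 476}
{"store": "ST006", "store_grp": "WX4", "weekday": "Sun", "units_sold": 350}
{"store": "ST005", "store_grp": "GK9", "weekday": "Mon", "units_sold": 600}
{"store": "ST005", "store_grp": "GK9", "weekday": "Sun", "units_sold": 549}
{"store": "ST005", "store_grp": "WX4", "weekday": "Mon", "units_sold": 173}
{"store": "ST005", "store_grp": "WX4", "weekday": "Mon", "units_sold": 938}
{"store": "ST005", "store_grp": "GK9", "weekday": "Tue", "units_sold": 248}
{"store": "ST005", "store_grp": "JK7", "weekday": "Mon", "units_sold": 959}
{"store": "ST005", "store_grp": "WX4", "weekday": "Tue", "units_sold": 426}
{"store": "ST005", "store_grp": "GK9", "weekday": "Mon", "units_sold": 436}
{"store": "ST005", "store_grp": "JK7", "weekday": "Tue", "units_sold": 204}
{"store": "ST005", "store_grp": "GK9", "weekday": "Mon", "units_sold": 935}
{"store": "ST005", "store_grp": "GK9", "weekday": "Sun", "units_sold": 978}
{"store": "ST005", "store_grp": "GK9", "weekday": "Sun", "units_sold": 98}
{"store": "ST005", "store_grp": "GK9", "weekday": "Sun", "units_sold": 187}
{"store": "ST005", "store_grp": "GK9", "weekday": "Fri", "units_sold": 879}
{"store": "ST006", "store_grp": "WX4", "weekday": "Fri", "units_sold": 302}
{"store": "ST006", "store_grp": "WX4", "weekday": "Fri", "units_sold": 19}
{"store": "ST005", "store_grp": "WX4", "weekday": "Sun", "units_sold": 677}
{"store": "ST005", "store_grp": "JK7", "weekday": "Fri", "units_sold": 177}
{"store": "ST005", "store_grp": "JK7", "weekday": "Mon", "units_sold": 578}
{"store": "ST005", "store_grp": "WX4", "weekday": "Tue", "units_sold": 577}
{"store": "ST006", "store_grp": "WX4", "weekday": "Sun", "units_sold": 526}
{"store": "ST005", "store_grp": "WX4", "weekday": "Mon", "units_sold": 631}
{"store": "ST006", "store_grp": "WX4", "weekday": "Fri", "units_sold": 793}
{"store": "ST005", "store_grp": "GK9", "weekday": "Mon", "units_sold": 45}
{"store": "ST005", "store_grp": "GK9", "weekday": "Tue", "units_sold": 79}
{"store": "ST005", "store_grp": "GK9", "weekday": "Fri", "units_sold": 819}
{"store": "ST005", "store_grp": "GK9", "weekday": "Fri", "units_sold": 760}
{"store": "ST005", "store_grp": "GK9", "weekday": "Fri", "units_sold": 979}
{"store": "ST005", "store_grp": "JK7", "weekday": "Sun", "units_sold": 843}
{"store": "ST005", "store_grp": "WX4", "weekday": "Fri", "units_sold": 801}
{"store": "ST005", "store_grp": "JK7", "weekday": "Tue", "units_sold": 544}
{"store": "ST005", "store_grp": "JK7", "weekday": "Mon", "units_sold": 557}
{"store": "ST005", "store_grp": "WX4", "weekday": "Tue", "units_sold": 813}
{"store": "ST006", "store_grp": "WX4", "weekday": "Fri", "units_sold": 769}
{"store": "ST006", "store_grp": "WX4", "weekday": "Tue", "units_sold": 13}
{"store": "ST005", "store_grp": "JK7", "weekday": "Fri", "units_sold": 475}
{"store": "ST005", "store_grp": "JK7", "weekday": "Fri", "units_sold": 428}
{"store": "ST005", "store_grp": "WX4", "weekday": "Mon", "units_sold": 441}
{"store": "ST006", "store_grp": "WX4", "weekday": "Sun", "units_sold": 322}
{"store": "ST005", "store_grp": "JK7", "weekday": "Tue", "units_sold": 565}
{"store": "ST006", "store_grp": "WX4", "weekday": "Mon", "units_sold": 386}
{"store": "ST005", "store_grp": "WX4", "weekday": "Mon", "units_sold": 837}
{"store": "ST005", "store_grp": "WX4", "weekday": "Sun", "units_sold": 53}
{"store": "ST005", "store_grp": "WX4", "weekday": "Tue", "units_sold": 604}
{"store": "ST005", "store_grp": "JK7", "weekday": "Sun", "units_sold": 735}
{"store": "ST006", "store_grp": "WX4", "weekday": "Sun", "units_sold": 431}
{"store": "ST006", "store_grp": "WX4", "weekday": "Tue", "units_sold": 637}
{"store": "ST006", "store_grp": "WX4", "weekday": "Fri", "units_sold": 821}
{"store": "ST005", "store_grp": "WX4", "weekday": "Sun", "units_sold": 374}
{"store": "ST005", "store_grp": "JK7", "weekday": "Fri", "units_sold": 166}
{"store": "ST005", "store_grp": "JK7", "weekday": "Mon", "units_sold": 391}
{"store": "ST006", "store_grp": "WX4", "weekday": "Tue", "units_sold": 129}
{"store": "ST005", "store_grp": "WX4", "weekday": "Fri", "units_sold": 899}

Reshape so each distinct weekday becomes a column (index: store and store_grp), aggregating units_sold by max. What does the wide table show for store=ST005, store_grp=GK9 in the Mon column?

935

Rows with store=ST005, store_grp=GK9 and weekday=Mon: units_sold values are 545, 600, 436, 935, 45.
max(545, 600, 436, 935, 45) = 935.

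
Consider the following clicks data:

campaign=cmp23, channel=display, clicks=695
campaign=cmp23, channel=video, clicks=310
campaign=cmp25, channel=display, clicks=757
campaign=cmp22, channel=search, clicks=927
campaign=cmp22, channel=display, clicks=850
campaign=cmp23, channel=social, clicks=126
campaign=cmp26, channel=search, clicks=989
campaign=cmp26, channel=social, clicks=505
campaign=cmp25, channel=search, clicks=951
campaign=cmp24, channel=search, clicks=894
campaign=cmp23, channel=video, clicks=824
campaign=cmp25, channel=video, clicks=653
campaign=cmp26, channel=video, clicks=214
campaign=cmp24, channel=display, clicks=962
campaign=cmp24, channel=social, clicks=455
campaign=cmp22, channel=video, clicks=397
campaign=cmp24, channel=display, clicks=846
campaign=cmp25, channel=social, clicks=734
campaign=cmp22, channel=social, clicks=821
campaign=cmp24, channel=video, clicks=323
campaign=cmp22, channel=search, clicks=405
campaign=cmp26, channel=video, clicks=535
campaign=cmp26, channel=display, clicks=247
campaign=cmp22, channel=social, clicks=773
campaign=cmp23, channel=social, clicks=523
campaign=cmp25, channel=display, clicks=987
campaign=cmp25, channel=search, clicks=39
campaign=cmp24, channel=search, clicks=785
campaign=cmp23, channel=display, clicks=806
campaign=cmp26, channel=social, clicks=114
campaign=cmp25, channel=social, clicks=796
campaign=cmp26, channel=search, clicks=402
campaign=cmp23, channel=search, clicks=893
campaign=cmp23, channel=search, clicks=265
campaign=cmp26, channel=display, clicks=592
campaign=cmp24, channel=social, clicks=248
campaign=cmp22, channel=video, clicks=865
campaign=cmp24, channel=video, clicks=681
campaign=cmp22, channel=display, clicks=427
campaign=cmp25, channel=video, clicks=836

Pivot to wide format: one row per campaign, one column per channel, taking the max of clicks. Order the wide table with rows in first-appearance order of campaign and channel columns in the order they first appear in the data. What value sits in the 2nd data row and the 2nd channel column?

836

With rows in first-appearance order of campaign, row 2 is campaign=cmp25. channel columns in first-appearance order: display, video, search, social; column 2 is video.
Long rows with campaign=cmp25, channel=video: max(653, 836) = 836.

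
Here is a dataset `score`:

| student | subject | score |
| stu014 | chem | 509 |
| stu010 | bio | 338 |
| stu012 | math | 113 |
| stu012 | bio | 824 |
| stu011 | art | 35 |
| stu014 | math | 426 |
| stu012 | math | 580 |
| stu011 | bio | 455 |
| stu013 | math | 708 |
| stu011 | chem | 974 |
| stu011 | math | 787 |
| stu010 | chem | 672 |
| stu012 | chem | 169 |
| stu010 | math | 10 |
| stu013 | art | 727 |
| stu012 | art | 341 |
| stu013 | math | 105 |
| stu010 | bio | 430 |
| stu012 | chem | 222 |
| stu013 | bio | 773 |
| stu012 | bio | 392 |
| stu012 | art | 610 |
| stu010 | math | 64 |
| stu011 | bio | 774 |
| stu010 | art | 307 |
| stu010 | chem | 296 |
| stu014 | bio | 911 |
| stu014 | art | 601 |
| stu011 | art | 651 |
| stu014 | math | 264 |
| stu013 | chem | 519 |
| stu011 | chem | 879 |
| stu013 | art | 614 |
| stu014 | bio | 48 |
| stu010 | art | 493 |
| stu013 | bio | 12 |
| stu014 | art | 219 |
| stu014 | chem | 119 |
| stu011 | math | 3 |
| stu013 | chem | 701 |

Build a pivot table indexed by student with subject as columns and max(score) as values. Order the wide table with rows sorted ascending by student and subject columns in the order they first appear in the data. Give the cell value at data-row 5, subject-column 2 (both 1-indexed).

With rows sorted ascending by student, row 5 is student=stu014. subject columns in first-appearance order: chem, bio, math, art; column 2 is bio.
Long rows with student=stu014, subject=bio: max(911, 48) = 911.

911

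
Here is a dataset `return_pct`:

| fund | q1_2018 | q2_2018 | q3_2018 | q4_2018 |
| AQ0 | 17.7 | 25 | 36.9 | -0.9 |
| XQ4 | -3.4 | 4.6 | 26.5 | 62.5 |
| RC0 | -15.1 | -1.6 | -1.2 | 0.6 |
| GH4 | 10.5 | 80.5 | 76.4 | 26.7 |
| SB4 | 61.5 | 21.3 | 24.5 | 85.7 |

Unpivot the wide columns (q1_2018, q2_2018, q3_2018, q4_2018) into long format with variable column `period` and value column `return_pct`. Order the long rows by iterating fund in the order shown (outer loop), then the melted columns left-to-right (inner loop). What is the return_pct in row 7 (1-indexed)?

26.5

20 rows total (5 × 4). Row 7: index ⌊(7-1)/4⌋ = 1 into fund → XQ4; (7-1) mod 4 = 2 into the melted columns → q3_2018.
So row 7 is (XQ4, q3_2018, 26.5); return_pct = 26.5.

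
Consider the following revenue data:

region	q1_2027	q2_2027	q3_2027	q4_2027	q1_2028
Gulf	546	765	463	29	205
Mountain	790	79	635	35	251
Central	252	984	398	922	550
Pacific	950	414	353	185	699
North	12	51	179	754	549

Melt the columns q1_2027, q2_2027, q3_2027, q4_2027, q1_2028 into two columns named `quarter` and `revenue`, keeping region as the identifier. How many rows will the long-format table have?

5 region values × 5 melted columns = 25 rows.

25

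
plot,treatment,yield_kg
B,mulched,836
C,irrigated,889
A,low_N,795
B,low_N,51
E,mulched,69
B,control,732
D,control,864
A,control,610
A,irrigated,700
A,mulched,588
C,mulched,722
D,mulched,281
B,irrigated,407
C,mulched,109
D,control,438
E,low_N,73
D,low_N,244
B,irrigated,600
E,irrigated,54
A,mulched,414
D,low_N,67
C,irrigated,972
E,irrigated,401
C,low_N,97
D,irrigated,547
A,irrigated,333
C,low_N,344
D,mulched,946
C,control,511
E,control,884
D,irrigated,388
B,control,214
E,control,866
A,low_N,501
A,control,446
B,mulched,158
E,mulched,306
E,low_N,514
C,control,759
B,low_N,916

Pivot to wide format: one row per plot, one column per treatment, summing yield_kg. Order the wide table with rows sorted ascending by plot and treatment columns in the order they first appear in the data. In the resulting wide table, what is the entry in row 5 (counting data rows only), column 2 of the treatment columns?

With rows sorted ascending by plot, row 5 is plot=E. treatment columns in first-appearance order: mulched, irrigated, low_N, control; column 2 is irrigated.
Long rows with plot=E, treatment=irrigated: 54 + 401 = 455.

455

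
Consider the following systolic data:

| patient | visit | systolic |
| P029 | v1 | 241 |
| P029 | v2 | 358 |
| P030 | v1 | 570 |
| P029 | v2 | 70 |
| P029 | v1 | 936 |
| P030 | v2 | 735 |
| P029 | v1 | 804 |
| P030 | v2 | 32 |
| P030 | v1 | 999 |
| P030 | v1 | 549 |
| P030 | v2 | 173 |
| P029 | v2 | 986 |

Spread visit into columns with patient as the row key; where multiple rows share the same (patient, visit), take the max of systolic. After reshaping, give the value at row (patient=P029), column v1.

Rows with patient=P029 and visit=v1: systolic values are 241, 936, 804.
max(241, 936, 804) = 936.

936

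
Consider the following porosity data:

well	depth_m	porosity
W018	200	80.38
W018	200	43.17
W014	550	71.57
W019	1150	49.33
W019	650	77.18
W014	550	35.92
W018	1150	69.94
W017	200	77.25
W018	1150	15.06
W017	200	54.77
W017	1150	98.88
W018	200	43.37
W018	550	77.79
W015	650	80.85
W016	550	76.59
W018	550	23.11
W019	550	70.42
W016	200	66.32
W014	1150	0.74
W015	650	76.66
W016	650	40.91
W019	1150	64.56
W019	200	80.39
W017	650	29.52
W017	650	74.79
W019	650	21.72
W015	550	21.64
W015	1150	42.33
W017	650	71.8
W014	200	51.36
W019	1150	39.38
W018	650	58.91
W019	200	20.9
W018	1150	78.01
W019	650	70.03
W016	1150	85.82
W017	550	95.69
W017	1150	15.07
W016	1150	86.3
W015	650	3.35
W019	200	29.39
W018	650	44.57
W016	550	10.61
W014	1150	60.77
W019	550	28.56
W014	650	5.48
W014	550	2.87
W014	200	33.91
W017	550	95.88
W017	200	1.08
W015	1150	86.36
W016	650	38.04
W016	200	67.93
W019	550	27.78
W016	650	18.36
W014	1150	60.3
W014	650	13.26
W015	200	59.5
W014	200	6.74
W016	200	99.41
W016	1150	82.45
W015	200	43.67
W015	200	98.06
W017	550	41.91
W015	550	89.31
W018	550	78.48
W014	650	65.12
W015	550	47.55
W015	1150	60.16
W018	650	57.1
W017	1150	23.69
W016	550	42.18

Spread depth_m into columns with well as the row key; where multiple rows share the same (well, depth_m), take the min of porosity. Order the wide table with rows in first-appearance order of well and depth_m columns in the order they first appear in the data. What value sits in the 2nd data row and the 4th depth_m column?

With rows in first-appearance order of well, row 2 is well=W014. depth_m columns in first-appearance order: 200, 550, 1150, 650; column 4 is 650.
Long rows with well=W014, depth_m=650: min(5.48, 13.26, 65.12) = 5.48.

5.48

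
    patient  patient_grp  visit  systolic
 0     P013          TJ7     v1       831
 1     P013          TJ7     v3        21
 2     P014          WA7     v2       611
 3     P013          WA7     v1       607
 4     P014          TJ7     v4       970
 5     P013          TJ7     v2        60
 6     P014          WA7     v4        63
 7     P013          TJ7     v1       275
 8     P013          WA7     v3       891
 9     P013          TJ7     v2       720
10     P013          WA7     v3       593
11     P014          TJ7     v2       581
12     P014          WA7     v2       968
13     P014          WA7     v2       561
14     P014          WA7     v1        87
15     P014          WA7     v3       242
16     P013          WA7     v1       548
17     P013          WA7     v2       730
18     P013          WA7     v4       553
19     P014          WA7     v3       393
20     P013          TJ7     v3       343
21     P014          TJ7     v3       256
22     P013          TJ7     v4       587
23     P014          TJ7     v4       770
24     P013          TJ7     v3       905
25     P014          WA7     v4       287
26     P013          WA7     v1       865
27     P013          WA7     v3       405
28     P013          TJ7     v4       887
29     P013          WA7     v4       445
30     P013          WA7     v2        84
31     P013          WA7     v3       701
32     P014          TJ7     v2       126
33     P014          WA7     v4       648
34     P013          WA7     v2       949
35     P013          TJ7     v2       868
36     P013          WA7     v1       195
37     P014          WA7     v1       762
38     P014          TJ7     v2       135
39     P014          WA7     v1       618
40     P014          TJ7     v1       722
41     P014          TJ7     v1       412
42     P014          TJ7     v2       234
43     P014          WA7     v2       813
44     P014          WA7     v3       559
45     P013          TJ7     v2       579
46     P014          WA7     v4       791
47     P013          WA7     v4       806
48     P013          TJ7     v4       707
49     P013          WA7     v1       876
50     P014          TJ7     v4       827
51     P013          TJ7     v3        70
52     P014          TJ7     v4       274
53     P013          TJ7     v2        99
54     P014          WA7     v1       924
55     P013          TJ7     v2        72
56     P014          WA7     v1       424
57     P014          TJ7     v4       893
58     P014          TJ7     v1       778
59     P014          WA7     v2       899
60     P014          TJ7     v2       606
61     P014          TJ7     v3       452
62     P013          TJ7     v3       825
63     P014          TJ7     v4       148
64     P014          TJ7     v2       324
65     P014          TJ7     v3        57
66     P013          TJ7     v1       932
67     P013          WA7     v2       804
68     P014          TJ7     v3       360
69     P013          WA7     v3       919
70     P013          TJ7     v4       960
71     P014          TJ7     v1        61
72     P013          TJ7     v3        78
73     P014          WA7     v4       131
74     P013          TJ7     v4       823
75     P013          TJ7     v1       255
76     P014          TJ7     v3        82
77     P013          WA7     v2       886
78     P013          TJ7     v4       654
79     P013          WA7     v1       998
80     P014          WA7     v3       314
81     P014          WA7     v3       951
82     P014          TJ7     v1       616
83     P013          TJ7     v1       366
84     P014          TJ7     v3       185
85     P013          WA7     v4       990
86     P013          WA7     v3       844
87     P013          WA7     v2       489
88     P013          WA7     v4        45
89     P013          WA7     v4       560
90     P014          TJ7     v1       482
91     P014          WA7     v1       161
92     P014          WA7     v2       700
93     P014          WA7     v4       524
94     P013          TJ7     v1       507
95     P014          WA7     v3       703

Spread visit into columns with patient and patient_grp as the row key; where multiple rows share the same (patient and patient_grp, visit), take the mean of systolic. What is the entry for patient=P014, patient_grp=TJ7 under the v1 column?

Rows with patient=P014, patient_grp=TJ7 and visit=v1: systolic values are 722, 412, 778, 61, 616, 482.
(722 + 412 + 778 + 61 + 616 + 482) / 6 = 511.83.

511.83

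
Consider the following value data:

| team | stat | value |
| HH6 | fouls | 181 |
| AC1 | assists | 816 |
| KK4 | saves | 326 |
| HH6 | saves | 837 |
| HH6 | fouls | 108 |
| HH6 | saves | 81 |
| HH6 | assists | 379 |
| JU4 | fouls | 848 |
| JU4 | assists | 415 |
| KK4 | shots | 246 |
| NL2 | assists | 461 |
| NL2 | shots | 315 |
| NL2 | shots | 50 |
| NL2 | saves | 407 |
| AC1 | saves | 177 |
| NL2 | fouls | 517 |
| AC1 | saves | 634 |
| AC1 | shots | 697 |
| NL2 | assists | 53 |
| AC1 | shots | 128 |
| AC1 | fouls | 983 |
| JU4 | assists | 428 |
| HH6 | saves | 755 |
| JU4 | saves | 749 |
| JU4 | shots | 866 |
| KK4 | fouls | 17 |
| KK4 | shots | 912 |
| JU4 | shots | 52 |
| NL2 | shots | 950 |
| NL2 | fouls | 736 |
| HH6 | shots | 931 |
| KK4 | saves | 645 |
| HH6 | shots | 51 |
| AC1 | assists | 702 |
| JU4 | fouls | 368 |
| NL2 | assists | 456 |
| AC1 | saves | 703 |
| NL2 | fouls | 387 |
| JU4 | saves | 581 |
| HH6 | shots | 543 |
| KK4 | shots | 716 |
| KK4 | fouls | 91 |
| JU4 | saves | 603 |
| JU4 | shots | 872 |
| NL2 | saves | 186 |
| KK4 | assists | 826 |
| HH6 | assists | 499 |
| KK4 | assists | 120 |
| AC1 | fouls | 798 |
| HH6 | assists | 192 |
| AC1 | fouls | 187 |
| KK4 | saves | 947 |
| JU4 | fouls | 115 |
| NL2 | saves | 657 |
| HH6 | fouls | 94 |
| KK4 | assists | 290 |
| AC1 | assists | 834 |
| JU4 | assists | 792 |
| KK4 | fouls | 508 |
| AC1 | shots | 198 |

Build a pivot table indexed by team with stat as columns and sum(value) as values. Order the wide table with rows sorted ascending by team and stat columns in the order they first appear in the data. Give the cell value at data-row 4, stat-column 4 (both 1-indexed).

1874

With rows sorted ascending by team, row 4 is team=KK4. stat columns in first-appearance order: fouls, assists, saves, shots; column 4 is shots.
Long rows with team=KK4, stat=shots: 246 + 912 + 716 = 1874.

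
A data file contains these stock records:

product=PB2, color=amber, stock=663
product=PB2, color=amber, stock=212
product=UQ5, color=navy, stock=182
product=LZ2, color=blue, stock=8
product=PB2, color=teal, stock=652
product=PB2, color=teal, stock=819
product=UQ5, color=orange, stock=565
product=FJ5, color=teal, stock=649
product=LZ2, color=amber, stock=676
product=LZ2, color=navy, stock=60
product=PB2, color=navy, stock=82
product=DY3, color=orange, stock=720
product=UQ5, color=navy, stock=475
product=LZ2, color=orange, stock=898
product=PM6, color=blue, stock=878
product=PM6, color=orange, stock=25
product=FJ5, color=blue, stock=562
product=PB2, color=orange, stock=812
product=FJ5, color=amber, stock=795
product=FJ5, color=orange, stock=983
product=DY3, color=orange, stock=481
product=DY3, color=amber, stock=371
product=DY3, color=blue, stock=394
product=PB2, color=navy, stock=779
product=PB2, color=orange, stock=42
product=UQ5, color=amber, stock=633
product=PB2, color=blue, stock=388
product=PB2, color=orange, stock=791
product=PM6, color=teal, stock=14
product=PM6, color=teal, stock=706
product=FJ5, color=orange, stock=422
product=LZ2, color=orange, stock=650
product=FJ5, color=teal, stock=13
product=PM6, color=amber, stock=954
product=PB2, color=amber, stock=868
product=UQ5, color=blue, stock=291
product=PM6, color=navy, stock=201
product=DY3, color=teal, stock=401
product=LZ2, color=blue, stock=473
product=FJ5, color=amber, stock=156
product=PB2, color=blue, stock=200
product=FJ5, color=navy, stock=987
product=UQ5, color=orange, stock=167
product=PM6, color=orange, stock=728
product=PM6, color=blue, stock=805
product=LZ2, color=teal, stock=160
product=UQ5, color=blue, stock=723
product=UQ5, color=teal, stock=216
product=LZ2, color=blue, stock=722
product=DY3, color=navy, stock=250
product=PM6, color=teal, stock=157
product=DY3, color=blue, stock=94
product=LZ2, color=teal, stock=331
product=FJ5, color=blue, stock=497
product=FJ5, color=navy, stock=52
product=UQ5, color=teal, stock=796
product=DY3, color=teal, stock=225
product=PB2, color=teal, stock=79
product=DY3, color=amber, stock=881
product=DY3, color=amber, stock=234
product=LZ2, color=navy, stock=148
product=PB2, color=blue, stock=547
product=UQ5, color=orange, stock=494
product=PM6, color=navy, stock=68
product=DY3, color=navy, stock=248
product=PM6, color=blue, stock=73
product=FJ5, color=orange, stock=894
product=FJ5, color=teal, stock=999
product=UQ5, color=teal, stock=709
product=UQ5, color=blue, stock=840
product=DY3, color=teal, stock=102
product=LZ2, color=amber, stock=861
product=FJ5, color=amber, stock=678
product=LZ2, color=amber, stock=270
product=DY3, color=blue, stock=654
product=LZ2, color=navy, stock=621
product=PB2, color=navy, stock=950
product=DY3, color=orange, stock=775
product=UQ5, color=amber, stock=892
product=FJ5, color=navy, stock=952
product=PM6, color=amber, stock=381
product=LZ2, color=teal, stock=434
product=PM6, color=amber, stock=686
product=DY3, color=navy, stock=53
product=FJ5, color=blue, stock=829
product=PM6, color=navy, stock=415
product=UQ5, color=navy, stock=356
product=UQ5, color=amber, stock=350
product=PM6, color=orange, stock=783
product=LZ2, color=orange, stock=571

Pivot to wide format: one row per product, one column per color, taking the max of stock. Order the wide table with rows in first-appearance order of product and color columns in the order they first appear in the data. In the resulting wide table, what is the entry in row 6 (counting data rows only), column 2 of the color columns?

With rows in first-appearance order of product, row 6 is product=PM6. color columns in first-appearance order: amber, navy, blue, teal, orange; column 2 is navy.
Long rows with product=PM6, color=navy: max(201, 68, 415) = 415.

415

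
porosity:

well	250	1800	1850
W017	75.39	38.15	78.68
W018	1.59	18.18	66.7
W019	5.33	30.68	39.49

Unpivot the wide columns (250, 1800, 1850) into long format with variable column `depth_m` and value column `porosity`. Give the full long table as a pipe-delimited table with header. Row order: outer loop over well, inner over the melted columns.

Each (well, column) pair becomes one row: 3 × 3 = 9 rows.
For example, (W017, 250) → porosity=75.39.

| well | depth_m | porosity |
| W017 | 250 | 75.39 |
| W017 | 1800 | 38.15 |
| W017 | 1850 | 78.68 |
| W018 | 250 | 1.59 |
| W018 | 1800 | 18.18 |
| W018 | 1850 | 66.7 |
| W019 | 250 | 5.33 |
| W019 | 1800 | 30.68 |
| W019 | 1850 | 39.49 |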